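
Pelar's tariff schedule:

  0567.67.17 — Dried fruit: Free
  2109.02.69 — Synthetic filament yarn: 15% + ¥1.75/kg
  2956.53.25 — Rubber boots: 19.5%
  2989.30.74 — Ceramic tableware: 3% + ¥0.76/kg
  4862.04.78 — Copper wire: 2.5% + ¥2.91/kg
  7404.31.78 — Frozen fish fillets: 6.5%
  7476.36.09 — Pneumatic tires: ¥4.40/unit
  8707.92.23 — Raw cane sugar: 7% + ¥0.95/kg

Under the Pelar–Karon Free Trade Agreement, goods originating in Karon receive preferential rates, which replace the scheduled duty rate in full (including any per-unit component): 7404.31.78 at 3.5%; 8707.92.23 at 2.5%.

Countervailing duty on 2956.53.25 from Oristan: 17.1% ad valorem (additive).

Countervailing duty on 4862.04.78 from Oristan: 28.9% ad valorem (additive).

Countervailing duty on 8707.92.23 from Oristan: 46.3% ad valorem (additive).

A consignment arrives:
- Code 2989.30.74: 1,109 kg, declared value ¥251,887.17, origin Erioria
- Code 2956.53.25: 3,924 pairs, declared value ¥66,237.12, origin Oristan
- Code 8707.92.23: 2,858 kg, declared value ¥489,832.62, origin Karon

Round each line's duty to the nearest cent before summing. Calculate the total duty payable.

Line 1 (2989.30.74, Erioria, 1,109 kg, ¥251,887.17):
Base rate for 2989.30.74 is 3% + ¥0.76/kg.
Duty = ¥251,887.17 × 3% + 1,109 × ¥0.76 = ¥8,399.46.
Line 2 (2956.53.25, Oristan, 3,924 pairs, ¥66,237.12):
Base rate for 2956.53.25 is 19.5%.
Additional duty on 2956.53.25 from Oristan: +17.1%. Applied ad valorem rate: 19.5% + 17.1% = 36.6%.
Duty = ¥66,237.12 × 36.6% = ¥24,242.79.
Line 3 (8707.92.23, Karon, 2,858 kg, ¥489,832.62):
Base rate for 8707.92.23 is 7% + ¥0.95/kg.
Origin Karon qualifies under the Pelar–Karon agreement and 8707.92.23 is covered: preferential rate 2.5% applies instead.
The additional-duty order on 8707.92.23 targets Oristan, not Karon; it does not apply.
Duty = ¥489,832.62 × 2.5% = ¥12,245.82.
Total = ¥8,399.46 + ¥24,242.79 + ¥12,245.82 = ¥44,888.07.

¥44,888.07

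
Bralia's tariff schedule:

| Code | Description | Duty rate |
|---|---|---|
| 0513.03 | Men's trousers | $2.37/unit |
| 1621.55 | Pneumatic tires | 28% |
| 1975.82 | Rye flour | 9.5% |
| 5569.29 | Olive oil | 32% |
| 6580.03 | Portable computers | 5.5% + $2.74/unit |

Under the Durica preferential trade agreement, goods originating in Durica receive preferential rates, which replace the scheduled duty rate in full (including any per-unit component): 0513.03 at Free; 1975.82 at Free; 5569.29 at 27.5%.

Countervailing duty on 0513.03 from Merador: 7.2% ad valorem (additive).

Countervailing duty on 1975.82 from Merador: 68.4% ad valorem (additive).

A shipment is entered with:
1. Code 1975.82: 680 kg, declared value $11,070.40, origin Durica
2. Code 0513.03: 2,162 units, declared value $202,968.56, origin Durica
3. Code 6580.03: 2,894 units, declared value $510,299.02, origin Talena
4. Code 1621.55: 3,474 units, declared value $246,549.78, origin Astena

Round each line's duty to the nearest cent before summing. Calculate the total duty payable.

Line 1 (1975.82, Durica, 680 kg, $11,070.40):
Base rate for 1975.82 is 9.5%.
Origin Durica qualifies under the Bralia–Durica agreement and 1975.82 is covered: preferential rate Free applies instead.
The additional-duty order on 1975.82 targets Merador, not Durica; it does not apply.
Duty = $11,070.40 × 0% = $0.00.
Line 2 (0513.03, Durica, 2,162 units, $202,968.56):
Base rate for 0513.03 is $2.37/unit.
Origin Durica qualifies under the Bralia–Durica agreement and 0513.03 is covered: preferential rate Free applies instead.
The additional-duty order on 0513.03 targets Merador, not Durica; it does not apply.
Duty = $202,968.56 × 0% = $0.00.
Line 3 (6580.03, Talena, 2,894 units, $510,299.02):
Base rate for 6580.03 is 5.5% + $2.74/unit.
Duty = $510,299.02 × 5.5% + 2,894 × $2.74 = $35,996.01.
Line 4 (1621.55, Astena, 3,474 units, $246,549.78):
Base rate for 1621.55 is 28%.
Duty = $246,549.78 × 28% = $69,033.94.
Total = $0.00 + $0.00 + $35,996.01 + $69,033.94 = $105,029.95.

$105,029.95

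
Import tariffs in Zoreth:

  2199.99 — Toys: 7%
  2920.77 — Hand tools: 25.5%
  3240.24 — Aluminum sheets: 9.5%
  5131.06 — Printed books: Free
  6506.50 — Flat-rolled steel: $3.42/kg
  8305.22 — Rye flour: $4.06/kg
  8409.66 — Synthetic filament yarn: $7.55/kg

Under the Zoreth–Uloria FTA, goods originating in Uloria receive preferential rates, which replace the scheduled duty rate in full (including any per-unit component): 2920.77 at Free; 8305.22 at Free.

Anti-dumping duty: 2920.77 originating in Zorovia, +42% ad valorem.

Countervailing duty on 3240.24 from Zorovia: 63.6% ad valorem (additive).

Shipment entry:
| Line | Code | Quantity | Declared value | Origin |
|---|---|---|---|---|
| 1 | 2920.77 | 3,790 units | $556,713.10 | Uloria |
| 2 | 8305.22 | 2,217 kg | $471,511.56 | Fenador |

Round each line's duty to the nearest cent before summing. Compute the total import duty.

$9,001.02

Line 1 (2920.77, Uloria, 3,790 units, $556,713.10):
Base rate for 2920.77 is 25.5%.
Origin Uloria qualifies under the Zoreth–Uloria agreement and 2920.77 is covered: preferential rate Free applies instead.
The additional-duty order on 2920.77 targets Zorovia, not Uloria; it does not apply.
Duty = $556,713.10 × 0% = $0.00.
Line 2 (8305.22, Fenador, 2,217 kg, $471,511.56):
Base rate for 8305.22 is $4.06/kg.
8305.22 has an FTA preferential rate, but origin Fenador is not Uloria; base rate stands.
Duty = 2,217 × $4.06 = $9,001.02.
Total = $0.00 + $9,001.02 = $9,001.02.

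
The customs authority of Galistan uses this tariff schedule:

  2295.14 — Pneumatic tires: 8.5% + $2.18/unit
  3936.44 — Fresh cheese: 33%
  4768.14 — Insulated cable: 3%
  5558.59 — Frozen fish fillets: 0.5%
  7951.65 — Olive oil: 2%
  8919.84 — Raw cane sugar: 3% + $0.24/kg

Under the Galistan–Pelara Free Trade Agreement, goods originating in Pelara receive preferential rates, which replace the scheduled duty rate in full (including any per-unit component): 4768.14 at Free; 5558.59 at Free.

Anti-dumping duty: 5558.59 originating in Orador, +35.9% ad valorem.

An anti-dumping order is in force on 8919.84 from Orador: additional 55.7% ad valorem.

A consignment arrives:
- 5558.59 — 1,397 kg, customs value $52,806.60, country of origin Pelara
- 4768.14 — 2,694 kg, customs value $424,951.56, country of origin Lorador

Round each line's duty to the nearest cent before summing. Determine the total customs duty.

Line 1 (5558.59, Pelara, 1,397 kg, $52,806.60):
Base rate for 5558.59 is 0.5%.
Origin Pelara qualifies under the Galistan–Pelara agreement and 5558.59 is covered: preferential rate Free applies instead.
The additional-duty order on 5558.59 targets Orador, not Pelara; it does not apply.
Duty = $52,806.60 × 0% = $0.00.
Line 2 (4768.14, Lorador, 2,694 kg, $424,951.56):
Base rate for 4768.14 is 3%.
4768.14 has an FTA preferential rate, but origin Lorador is not Pelara; base rate stands.
Duty = $424,951.56 × 3% = $12,748.55.
Total = $0.00 + $12,748.55 = $12,748.55.

$12,748.55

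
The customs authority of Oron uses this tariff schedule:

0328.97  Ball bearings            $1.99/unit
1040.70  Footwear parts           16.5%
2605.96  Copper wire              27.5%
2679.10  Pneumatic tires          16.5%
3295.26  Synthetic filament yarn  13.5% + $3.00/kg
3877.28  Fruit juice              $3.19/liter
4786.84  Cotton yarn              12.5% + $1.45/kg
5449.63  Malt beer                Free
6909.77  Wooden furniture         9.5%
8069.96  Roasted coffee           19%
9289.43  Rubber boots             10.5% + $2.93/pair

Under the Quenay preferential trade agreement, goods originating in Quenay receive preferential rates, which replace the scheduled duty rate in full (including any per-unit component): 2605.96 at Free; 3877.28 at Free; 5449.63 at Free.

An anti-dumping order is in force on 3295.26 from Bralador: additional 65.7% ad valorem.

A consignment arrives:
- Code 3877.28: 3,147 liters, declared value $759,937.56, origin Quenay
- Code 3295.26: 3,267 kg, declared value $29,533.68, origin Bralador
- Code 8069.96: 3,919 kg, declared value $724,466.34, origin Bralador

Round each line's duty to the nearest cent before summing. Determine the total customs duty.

$170,840.27

Line 1 (3877.28, Quenay, 3,147 liters, $759,937.56):
Base rate for 3877.28 is $3.19/liter.
Origin Quenay qualifies under the Oron–Quenay agreement and 3877.28 is covered: preferential rate Free applies instead.
Duty = $759,937.56 × 0% = $0.00.
Line 2 (3295.26, Bralador, 3,267 kg, $29,533.68):
Base rate for 3295.26 is 13.5% + $3.00/kg.
Additional duty on 3295.26 from Bralador: +65.7%. Applied ad valorem rate: 13.5% + 65.7% = 79.2%.
Duty = $29,533.68 × 79.2% + 3,267 × $3.00 = $33,191.67.
Line 3 (8069.96, Bralador, 3,919 kg, $724,466.34):
Base rate for 8069.96 is 19%.
Duty = $724,466.34 × 19% = $137,648.60.
Total = $0.00 + $33,191.67 + $137,648.60 = $170,840.27.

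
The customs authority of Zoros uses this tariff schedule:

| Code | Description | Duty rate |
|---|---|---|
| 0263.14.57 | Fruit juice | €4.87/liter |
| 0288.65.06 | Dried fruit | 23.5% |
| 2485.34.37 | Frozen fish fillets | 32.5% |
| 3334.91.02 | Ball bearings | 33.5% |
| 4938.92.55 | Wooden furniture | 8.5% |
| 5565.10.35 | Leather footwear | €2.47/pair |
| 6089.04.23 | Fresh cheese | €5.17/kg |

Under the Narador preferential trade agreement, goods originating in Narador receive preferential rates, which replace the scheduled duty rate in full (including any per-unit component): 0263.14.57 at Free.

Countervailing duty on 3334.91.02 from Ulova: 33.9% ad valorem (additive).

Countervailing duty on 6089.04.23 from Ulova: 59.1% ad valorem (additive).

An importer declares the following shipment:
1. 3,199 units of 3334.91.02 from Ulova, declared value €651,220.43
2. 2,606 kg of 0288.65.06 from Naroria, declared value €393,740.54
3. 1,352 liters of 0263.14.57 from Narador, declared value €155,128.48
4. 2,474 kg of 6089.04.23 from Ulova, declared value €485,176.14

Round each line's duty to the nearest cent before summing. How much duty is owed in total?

Line 1 (3334.91.02, Ulova, 3,199 units, €651,220.43):
Base rate for 3334.91.02 is 33.5%.
Additional duty on 3334.91.02 from Ulova: +33.9%. Applied ad valorem rate: 33.5% + 33.9% = 67.4%.
Duty = €651,220.43 × 67.4% = €438,922.57.
Line 2 (0288.65.06, Naroria, 2,606 kg, €393,740.54):
Base rate for 0288.65.06 is 23.5%.
Duty = €393,740.54 × 23.5% = €92,529.03.
Line 3 (0263.14.57, Narador, 1,352 liters, €155,128.48):
Base rate for 0263.14.57 is €4.87/liter.
Origin Narador qualifies under the Zoros–Narador agreement and 0263.14.57 is covered: preferential rate Free applies instead.
Duty = €155,128.48 × 0% = €0.00.
Line 4 (6089.04.23, Ulova, 2,474 kg, €485,176.14):
Base rate for 6089.04.23 is €5.17/kg.
Additional duty on 6089.04.23 from Ulova: +59.1% ad valorem. Applied ad valorem rate = 59.1%.
Duty = €485,176.14 × 59.1% + 2,474 × €5.17 = €299,529.68.
Total = €438,922.57 + €92,529.03 + €0.00 + €299,529.68 = €830,981.28.

€830,981.28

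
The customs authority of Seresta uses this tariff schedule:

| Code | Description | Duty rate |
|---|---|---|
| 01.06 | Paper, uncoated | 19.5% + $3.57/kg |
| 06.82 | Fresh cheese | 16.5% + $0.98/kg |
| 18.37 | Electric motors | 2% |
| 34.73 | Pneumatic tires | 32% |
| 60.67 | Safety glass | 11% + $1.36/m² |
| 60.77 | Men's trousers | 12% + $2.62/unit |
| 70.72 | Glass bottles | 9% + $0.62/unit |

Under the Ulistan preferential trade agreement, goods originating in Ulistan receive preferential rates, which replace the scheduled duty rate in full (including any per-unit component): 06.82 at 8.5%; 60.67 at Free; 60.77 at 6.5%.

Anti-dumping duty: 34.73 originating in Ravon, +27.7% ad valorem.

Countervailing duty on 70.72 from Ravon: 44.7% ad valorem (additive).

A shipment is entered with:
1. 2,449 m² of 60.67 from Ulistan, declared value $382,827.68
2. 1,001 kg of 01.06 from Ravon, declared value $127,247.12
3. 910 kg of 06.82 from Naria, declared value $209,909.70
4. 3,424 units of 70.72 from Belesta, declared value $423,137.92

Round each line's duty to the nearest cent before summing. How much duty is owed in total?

$104,118.95

Line 1 (60.67, Ulistan, 2,449 m², $382,827.68):
Base rate for 60.67 is 11% + $1.36/m².
Origin Ulistan qualifies under the Seresta–Ulistan agreement and 60.67 is covered: preferential rate Free applies instead.
Duty = $382,827.68 × 0% = $0.00.
Line 2 (01.06, Ravon, 1,001 kg, $127,247.12):
Base rate for 01.06 is 19.5% + $3.57/kg.
Duty = $127,247.12 × 19.5% + 1,001 × $3.57 = $28,386.76.
Line 3 (06.82, Naria, 910 kg, $209,909.70):
Base rate for 06.82 is 16.5% + $0.98/kg.
06.82 has an FTA preferential rate, but origin Naria is not Ulistan; base rate stands.
Duty = $209,909.70 × 16.5% + 910 × $0.98 = $35,526.90.
Line 4 (70.72, Belesta, 3,424 units, $423,137.92):
Base rate for 70.72 is 9% + $0.62/unit.
The additional-duty order on 70.72 targets Ravon, not Belesta; it does not apply.
Duty = $423,137.92 × 9% + 3,424 × $0.62 = $40,205.29.
Total = $0.00 + $28,386.76 + $35,526.90 + $40,205.29 = $104,118.95.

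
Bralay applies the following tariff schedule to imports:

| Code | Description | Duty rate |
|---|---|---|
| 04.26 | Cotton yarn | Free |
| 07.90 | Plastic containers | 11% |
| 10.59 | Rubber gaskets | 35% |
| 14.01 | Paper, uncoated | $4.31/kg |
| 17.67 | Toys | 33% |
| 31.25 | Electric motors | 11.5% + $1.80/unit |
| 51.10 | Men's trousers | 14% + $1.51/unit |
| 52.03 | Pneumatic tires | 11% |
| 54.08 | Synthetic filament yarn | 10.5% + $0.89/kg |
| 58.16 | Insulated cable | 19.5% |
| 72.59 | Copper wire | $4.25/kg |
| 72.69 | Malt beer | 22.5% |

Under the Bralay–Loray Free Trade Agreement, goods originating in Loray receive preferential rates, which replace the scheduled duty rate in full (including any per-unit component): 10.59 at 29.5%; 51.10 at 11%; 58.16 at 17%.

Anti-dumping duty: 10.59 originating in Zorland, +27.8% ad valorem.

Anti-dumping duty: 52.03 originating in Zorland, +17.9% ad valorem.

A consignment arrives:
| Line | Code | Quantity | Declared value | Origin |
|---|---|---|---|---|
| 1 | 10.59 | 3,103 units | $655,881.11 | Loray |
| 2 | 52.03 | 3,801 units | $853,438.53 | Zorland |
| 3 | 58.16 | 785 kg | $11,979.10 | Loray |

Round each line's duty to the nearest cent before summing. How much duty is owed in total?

Line 1 (10.59, Loray, 3,103 units, $655,881.11):
Base rate for 10.59 is 35%.
Origin Loray qualifies under the Bralay–Loray agreement and 10.59 is covered: preferential rate 29.5% applies instead.
The additional-duty order on 10.59 targets Zorland, not Loray; it does not apply.
Duty = $655,881.11 × 29.5% = $193,484.93.
Line 2 (52.03, Zorland, 3,801 units, $853,438.53):
Base rate for 52.03 is 11%.
Additional duty on 52.03 from Zorland: +17.9%. Applied ad valorem rate: 11% + 17.9% = 28.9%.
Duty = $853,438.53 × 28.9% = $246,643.74.
Line 3 (58.16, Loray, 785 kg, $11,979.10):
Base rate for 58.16 is 19.5%.
Origin Loray qualifies under the Bralay–Loray agreement and 58.16 is covered: preferential rate 17% applies instead.
Duty = $11,979.10 × 17% = $2,036.45.
Total = $193,484.93 + $246,643.74 + $2,036.45 = $442,165.12.

$442,165.12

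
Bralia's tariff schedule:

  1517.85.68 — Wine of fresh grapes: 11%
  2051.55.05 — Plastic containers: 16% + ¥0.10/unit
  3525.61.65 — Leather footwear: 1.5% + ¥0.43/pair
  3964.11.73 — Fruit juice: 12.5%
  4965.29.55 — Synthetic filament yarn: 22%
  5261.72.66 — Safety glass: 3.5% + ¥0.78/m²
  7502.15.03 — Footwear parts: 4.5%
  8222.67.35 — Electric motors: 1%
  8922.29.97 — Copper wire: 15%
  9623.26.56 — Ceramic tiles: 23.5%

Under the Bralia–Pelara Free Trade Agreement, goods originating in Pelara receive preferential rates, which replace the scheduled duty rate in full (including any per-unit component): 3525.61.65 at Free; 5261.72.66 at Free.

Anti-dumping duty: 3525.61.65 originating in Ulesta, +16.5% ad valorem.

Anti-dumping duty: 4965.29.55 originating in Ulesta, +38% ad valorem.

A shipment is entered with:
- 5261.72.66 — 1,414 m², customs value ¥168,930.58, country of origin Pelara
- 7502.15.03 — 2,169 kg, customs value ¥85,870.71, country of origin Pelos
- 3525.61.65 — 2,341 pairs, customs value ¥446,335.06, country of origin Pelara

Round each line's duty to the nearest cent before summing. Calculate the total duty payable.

Line 1 (5261.72.66, Pelara, 1,414 m², ¥168,930.58):
Base rate for 5261.72.66 is 3.5% + ¥0.78/m².
Origin Pelara qualifies under the Bralia–Pelara agreement and 5261.72.66 is covered: preferential rate Free applies instead.
Duty = ¥168,930.58 × 0% = ¥0.00.
Line 2 (7502.15.03, Pelos, 2,169 kg, ¥85,870.71):
Base rate for 7502.15.03 is 4.5%.
Duty = ¥85,870.71 × 4.5% = ¥3,864.18.
Line 3 (3525.61.65, Pelara, 2,341 pairs, ¥446,335.06):
Base rate for 3525.61.65 is 1.5% + ¥0.43/pair.
Origin Pelara qualifies under the Bralia–Pelara agreement and 3525.61.65 is covered: preferential rate Free applies instead.
The additional-duty order on 3525.61.65 targets Ulesta, not Pelara; it does not apply.
Duty = ¥446,335.06 × 0% = ¥0.00.
Total = ¥0.00 + ¥3,864.18 + ¥0.00 = ¥3,864.18.

¥3,864.18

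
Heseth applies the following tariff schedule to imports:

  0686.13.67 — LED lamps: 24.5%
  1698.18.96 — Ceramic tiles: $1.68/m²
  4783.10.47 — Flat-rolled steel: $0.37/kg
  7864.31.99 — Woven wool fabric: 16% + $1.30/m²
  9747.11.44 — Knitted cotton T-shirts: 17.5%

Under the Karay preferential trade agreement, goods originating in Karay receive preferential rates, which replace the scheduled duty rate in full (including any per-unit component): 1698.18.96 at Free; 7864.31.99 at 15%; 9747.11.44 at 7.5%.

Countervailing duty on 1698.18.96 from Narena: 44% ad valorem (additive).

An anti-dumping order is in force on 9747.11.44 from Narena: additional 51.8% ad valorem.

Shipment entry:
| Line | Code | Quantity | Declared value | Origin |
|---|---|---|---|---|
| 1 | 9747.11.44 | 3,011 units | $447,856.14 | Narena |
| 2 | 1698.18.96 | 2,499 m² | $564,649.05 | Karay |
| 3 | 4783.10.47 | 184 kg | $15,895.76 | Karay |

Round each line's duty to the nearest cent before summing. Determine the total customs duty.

Line 1 (9747.11.44, Narena, 3,011 units, $447,856.14):
Base rate for 9747.11.44 is 17.5%.
9747.11.44 has an FTA preferential rate, but origin Narena is not Karay; base rate stands.
Additional duty on 9747.11.44 from Narena: +51.8%. Applied ad valorem rate: 17.5% + 51.8% = 69.3%.
Duty = $447,856.14 × 69.3% = $310,364.31.
Line 2 (1698.18.96, Karay, 2,499 m², $564,649.05):
Base rate for 1698.18.96 is $1.68/m².
Origin Karay qualifies under the Heseth–Karay agreement and 1698.18.96 is covered: preferential rate Free applies instead.
The additional-duty order on 1698.18.96 targets Narena, not Karay; it does not apply.
Duty = $564,649.05 × 0% = $0.00.
Line 3 (4783.10.47, Karay, 184 kg, $15,895.76):
Base rate for 4783.10.47 is $0.37/kg.
Origin Karay is the FTA partner but 4783.10.47 is not on the preference list; base rate stands.
Duty = 184 × $0.37 = $68.08.
Total = $310,364.31 + $0.00 + $68.08 = $310,432.39.

$310,432.39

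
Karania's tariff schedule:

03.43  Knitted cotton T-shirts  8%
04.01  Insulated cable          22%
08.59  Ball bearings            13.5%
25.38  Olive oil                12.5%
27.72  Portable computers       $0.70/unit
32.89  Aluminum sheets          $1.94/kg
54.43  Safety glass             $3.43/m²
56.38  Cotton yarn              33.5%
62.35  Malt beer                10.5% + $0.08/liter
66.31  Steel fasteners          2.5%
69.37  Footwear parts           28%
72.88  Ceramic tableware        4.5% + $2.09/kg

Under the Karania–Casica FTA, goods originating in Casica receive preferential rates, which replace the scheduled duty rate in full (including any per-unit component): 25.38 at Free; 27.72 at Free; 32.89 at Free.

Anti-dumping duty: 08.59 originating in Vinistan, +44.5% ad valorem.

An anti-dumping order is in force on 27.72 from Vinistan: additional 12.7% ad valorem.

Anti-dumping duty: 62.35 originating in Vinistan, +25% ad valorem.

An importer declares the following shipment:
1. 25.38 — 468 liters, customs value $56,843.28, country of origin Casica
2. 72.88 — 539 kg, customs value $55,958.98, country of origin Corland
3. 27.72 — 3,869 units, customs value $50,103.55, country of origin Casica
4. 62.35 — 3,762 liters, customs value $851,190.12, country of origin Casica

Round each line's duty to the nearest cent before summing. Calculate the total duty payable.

Line 1 (25.38, Casica, 468 liters, $56,843.28):
Base rate for 25.38 is 12.5%.
Origin Casica qualifies under the Karania–Casica agreement and 25.38 is covered: preferential rate Free applies instead.
Duty = $56,843.28 × 0% = $0.00.
Line 2 (72.88, Corland, 539 kg, $55,958.98):
Base rate for 72.88 is 4.5% + $2.09/kg.
Duty = $55,958.98 × 4.5% + 539 × $2.09 = $3,644.66.
Line 3 (27.72, Casica, 3,869 units, $50,103.55):
Base rate for 27.72 is $0.70/unit.
Origin Casica qualifies under the Karania–Casica agreement and 27.72 is covered: preferential rate Free applies instead.
The additional-duty order on 27.72 targets Vinistan, not Casica; it does not apply.
Duty = $50,103.55 × 0% = $0.00.
Line 4 (62.35, Casica, 3,762 liters, $851,190.12):
Base rate for 62.35 is 10.5% + $0.08/liter.
Origin Casica is the FTA partner but 62.35 is not on the preference list; base rate stands.
The additional-duty order on 62.35 targets Vinistan, not Casica; it does not apply.
Duty = $851,190.12 × 10.5% + 3,762 × $0.08 = $89,675.92.
Total = $0.00 + $3,644.66 + $0.00 + $89,675.92 = $93,320.58.

$93,320.58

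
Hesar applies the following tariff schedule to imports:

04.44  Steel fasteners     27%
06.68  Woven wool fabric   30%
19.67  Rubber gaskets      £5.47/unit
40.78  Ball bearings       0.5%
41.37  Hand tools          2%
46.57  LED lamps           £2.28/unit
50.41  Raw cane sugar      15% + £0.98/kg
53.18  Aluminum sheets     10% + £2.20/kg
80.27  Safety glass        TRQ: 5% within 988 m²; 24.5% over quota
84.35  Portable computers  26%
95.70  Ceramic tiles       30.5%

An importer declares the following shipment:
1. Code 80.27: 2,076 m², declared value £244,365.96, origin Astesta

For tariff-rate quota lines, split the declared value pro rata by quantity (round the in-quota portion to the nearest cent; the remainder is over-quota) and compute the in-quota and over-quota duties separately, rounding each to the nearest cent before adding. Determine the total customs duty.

Line 1 (80.27, Astesta, 2,076 m², £244,365.96):
Code 80.27 is under a tariff-rate quota (threshold 988 m²). In-quota: 988 m² at 5%; over-quota: 1,088 m² at 24.5%.
Pro-rata value split: in-quota = £244,365.96 × 988/2,076 = £116,297.48; over-quota = £244,365.96 − £116,297.48 = £128,068.48.
In-quota duty = £116,297.48 × 5% = £5,814.87. Over-quota duty = £128,068.48 × 24.5% = £31,376.78.
Line duty = £5,814.87 + £31,376.78 = £37,191.65.

£37,191.65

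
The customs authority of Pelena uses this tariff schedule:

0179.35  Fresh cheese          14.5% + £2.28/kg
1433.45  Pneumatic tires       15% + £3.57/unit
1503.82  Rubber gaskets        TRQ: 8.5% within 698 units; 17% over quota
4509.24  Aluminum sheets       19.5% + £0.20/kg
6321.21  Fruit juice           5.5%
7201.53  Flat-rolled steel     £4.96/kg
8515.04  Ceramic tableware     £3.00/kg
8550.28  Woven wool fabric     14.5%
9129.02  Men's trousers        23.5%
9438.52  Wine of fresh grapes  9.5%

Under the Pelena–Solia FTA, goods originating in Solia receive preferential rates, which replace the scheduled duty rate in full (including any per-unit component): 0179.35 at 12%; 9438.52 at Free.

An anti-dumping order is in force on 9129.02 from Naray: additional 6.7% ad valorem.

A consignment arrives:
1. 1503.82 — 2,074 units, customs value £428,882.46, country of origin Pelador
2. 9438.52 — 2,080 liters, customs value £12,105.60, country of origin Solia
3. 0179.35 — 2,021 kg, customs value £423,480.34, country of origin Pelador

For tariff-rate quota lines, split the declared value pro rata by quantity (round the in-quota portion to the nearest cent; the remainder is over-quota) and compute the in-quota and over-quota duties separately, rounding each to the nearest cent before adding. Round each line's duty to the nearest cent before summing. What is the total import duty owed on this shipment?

£126,653.70

Line 1 (1503.82, Pelador, 2,074 units, £428,882.46):
Code 1503.82 is under a tariff-rate quota (threshold 698 units). In-quota: 698 units at 8.5%; over-quota: 1,376 units at 17%.
Pro-rata value split: in-quota = £428,882.46 × 698/2,074 = £144,339.42; over-quota = £428,882.46 − £144,339.42 = £284,543.04.
In-quota duty = £144,339.42 × 8.5% = £12,268.85. Over-quota duty = £284,543.04 × 17% = £48,372.32.
Line duty = £12,268.85 + £48,372.32 = £60,641.17.
Line 2 (9438.52, Solia, 2,080 liters, £12,105.60):
Base rate for 9438.52 is 9.5%.
Origin Solia qualifies under the Pelena–Solia agreement and 9438.52 is covered: preferential rate Free applies instead.
Duty = £12,105.60 × 0% = £0.00.
Line 3 (0179.35, Pelador, 2,021 kg, £423,480.34):
Base rate for 0179.35 is 14.5% + £2.28/kg.
0179.35 has an FTA preferential rate, but origin Pelador is not Solia; base rate stands.
Duty = £423,480.34 × 14.5% + 2,021 × £2.28 = £66,012.53.
Total = £60,641.17 + £0.00 + £66,012.53 = £126,653.70.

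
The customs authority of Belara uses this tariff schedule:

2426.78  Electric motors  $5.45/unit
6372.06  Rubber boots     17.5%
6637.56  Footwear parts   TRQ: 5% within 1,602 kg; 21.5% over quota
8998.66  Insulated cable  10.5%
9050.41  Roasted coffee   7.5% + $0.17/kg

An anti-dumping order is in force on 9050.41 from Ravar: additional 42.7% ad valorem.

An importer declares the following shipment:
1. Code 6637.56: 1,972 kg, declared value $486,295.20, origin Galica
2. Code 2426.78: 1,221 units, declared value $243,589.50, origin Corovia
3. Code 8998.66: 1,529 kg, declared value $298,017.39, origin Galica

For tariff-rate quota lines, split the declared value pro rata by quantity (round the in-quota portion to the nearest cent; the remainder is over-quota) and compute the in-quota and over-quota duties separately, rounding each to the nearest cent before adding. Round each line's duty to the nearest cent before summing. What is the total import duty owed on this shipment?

Line 1 (6637.56, Galica, 1,972 kg, $486,295.20):
Code 6637.56 is under a tariff-rate quota (threshold 1,602 kg). In-quota: 1,602 kg at 5%; over-quota: 370 kg at 21.5%.
Pro-rata value split: in-quota = $486,295.20 × 1,602/1,972 = $395,053.20; over-quota = $486,295.20 − $395,053.20 = $91,242.00.
In-quota duty = $395,053.20 × 5% = $19,752.66. Over-quota duty = $91,242.00 × 21.5% = $19,617.03.
Line duty = $19,752.66 + $19,617.03 = $39,369.69.
Line 2 (2426.78, Corovia, 1,221 units, $243,589.50):
Base rate for 2426.78 is $5.45/unit.
Duty = 1,221 × $5.45 = $6,654.45.
Line 3 (8998.66, Galica, 1,529 kg, $298,017.39):
Base rate for 8998.66 is 10.5%.
Duty = $298,017.39 × 10.5% = $31,291.83.
Total = $39,369.69 + $6,654.45 + $31,291.83 = $77,315.97.

$77,315.97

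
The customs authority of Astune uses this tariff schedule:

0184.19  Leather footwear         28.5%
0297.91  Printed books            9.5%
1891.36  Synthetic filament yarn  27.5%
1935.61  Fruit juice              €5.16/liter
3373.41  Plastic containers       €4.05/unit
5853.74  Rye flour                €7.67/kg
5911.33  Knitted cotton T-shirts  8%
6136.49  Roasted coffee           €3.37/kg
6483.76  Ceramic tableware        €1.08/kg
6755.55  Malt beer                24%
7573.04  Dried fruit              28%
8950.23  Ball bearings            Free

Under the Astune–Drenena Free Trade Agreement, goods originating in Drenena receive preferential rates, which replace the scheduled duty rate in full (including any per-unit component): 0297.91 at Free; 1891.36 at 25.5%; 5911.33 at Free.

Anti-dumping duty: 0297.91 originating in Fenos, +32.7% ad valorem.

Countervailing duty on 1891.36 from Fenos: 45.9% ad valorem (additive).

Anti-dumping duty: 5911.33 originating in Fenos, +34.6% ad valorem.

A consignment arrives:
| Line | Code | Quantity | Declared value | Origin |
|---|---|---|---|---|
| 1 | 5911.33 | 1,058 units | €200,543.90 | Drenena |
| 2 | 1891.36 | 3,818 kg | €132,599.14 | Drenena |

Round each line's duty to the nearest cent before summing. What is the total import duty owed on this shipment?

€33,812.78

Line 1 (5911.33, Drenena, 1,058 units, €200,543.90):
Base rate for 5911.33 is 8%.
Origin Drenena qualifies under the Astune–Drenena agreement and 5911.33 is covered: preferential rate Free applies instead.
The additional-duty order on 5911.33 targets Fenos, not Drenena; it does not apply.
Duty = €200,543.90 × 0% = €0.00.
Line 2 (1891.36, Drenena, 3,818 kg, €132,599.14):
Base rate for 1891.36 is 27.5%.
Origin Drenena qualifies under the Astune–Drenena agreement and 1891.36 is covered: preferential rate 25.5% applies instead.
The additional-duty order on 1891.36 targets Fenos, not Drenena; it does not apply.
Duty = €132,599.14 × 25.5% = €33,812.78.
Total = €0.00 + €33,812.78 = €33,812.78.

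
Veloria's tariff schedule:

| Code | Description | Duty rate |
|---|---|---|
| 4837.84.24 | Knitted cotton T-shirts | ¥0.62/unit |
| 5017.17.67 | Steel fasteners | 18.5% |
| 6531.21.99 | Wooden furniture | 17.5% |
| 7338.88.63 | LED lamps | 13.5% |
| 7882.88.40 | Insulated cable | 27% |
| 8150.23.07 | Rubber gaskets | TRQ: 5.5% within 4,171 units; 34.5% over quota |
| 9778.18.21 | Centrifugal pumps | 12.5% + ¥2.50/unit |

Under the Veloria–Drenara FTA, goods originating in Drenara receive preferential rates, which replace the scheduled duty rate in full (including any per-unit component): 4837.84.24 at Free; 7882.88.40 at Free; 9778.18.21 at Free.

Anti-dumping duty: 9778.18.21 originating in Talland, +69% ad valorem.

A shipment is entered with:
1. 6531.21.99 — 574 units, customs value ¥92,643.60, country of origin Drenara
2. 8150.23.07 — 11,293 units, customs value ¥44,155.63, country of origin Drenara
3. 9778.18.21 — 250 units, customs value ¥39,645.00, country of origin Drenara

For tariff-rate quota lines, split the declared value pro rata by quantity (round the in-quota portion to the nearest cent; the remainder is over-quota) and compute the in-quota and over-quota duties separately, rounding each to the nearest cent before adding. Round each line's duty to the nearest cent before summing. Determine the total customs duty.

¥26,716.82

Line 1 (6531.21.99, Drenara, 574 units, ¥92,643.60):
Base rate for 6531.21.99 is 17.5%.
Origin Drenara is the FTA partner but 6531.21.99 is not on the preference list; base rate stands.
Duty = ¥92,643.60 × 17.5% = ¥16,212.63.
Line 2 (8150.23.07, Drenara, 11,293 units, ¥44,155.63):
Code 8150.23.07 is under a tariff-rate quota (threshold 4,171 units). In-quota: 4,171 units at 5.5%; over-quota: 7,122 units at 34.5%.
Pro-rata value split: in-quota = ¥44,155.63 × 4,171/11,293 = ¥16,308.61; over-quota = ¥44,155.63 − ¥16,308.61 = ¥27,847.02.
In-quota duty = ¥16,308.61 × 5.5% = ¥896.97. Over-quota duty = ¥27,847.02 × 34.5% = ¥9,607.22.
Line duty = ¥896.97 + ¥9,607.22 = ¥10,504.19.
Line 3 (9778.18.21, Drenara, 250 units, ¥39,645.00):
Base rate for 9778.18.21 is 12.5% + ¥2.50/unit.
Origin Drenara qualifies under the Veloria–Drenara agreement and 9778.18.21 is covered: preferential rate Free applies instead.
The additional-duty order on 9778.18.21 targets Talland, not Drenara; it does not apply.
Duty = ¥39,645.00 × 0% = ¥0.00.
Total = ¥16,212.63 + ¥10,504.19 + ¥0.00 = ¥26,716.82.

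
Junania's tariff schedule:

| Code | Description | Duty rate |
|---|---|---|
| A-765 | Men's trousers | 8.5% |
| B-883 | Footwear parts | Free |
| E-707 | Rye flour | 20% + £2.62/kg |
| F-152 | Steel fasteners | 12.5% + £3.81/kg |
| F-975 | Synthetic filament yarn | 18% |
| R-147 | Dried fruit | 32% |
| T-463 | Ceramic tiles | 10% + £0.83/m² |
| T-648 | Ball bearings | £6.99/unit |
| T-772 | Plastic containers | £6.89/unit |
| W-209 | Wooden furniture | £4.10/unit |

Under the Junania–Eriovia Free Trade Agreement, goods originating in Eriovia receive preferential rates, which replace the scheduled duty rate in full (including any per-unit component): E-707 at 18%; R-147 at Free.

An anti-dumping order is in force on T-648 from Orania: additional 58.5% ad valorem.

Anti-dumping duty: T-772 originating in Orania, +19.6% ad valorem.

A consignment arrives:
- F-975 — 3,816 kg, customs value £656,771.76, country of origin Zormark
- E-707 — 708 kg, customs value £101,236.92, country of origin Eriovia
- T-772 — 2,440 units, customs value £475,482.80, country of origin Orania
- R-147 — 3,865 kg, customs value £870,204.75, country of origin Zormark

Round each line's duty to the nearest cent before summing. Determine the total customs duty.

£524,913.32

Line 1 (F-975, Zormark, 3,816 kg, £656,771.76):
Base rate for F-975 is 18%.
Duty = £656,771.76 × 18% = £118,218.92.
Line 2 (E-707, Eriovia, 708 kg, £101,236.92):
Base rate for E-707 is 20% + £2.62/kg.
Origin Eriovia qualifies under the Junania–Eriovia agreement and E-707 is covered: preferential rate 18% applies instead.
Duty = £101,236.92 × 18% = £18,222.65.
Line 3 (T-772, Orania, 2,440 units, £475,482.80):
Base rate for T-772 is £6.89/unit.
Additional duty on T-772 from Orania: +19.6% ad valorem. Applied ad valorem rate = 19.6%.
Duty = £475,482.80 × 19.6% + 2,440 × £6.89 = £110,006.23.
Line 4 (R-147, Zormark, 3,865 kg, £870,204.75):
Base rate for R-147 is 32%.
R-147 has an FTA preferential rate, but origin Zormark is not Eriovia; base rate stands.
Duty = £870,204.75 × 32% = £278,465.52.
Total = £118,218.92 + £18,222.65 + £110,006.23 + £278,465.52 = £524,913.32.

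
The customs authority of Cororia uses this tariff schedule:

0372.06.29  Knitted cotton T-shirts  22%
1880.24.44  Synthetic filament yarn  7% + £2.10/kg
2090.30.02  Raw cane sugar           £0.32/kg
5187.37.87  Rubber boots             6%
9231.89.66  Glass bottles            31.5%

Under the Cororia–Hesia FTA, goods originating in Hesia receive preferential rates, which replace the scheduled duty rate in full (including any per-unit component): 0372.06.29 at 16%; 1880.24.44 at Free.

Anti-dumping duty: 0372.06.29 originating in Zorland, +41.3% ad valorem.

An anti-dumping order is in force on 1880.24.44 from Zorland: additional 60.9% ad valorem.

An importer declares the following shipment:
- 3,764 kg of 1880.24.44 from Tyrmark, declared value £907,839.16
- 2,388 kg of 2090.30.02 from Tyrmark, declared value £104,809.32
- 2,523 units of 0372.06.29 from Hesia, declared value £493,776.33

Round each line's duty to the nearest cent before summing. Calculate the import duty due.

£151,221.51

Line 1 (1880.24.44, Tyrmark, 3,764 kg, £907,839.16):
Base rate for 1880.24.44 is 7% + £2.10/kg.
1880.24.44 has an FTA preferential rate, but origin Tyrmark is not Hesia; base rate stands.
The additional-duty order on 1880.24.44 targets Zorland, not Tyrmark; it does not apply.
Duty = £907,839.16 × 7% + 3,764 × £2.10 = £71,453.14.
Line 2 (2090.30.02, Tyrmark, 2,388 kg, £104,809.32):
Base rate for 2090.30.02 is £0.32/kg.
Duty = 2,388 × £0.32 = £764.16.
Line 3 (0372.06.29, Hesia, 2,523 units, £493,776.33):
Base rate for 0372.06.29 is 22%.
Origin Hesia qualifies under the Cororia–Hesia agreement and 0372.06.29 is covered: preferential rate 16% applies instead.
The additional-duty order on 0372.06.29 targets Zorland, not Hesia; it does not apply.
Duty = £493,776.33 × 16% = £79,004.21.
Total = £71,453.14 + £764.16 + £79,004.21 = £151,221.51.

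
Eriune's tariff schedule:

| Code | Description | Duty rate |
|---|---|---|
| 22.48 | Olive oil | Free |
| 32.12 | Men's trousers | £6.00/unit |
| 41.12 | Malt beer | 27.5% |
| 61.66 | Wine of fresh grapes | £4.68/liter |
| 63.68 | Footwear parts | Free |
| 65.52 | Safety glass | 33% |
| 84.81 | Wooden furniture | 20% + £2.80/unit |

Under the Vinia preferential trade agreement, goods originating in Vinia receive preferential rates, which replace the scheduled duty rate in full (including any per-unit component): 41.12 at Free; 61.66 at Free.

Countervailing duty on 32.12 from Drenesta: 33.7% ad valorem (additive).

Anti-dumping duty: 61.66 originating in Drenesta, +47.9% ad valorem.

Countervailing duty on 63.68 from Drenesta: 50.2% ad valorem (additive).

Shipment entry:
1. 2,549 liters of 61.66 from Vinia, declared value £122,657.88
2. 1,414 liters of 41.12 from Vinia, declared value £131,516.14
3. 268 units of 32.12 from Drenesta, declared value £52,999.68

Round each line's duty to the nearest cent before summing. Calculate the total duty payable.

Line 1 (61.66, Vinia, 2,549 liters, £122,657.88):
Base rate for 61.66 is £4.68/liter.
Origin Vinia qualifies under the Eriune–Vinia agreement and 61.66 is covered: preferential rate Free applies instead.
The additional-duty order on 61.66 targets Drenesta, not Vinia; it does not apply.
Duty = £122,657.88 × 0% = £0.00.
Line 2 (41.12, Vinia, 1,414 liters, £131,516.14):
Base rate for 41.12 is 27.5%.
Origin Vinia qualifies under the Eriune–Vinia agreement and 41.12 is covered: preferential rate Free applies instead.
Duty = £131,516.14 × 0% = £0.00.
Line 3 (32.12, Drenesta, 268 units, £52,999.68):
Base rate for 32.12 is £6.00/unit.
Additional duty on 32.12 from Drenesta: +33.7% ad valorem. Applied ad valorem rate = 33.7%.
Duty = £52,999.68 × 33.7% + 268 × £6.00 = £19,468.89.
Total = £0.00 + £0.00 + £19,468.89 = £19,468.89.

£19,468.89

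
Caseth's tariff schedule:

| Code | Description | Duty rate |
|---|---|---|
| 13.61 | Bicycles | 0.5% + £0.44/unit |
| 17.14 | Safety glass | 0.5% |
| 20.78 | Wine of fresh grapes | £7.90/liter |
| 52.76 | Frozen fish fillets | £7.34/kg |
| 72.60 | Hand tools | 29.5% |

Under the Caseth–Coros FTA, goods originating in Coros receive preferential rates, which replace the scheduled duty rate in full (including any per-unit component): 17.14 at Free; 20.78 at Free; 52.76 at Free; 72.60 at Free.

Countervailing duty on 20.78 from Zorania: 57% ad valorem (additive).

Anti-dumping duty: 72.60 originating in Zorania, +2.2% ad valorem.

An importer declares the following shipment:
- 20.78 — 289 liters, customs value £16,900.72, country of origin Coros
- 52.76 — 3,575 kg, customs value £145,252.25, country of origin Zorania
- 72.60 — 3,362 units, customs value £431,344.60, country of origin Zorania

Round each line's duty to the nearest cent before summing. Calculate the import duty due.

Line 1 (20.78, Coros, 289 liters, £16,900.72):
Base rate for 20.78 is £7.90/liter.
Origin Coros qualifies under the Caseth–Coros agreement and 20.78 is covered: preferential rate Free applies instead.
The additional-duty order on 20.78 targets Zorania, not Coros; it does not apply.
Duty = £16,900.72 × 0% = £0.00.
Line 2 (52.76, Zorania, 3,575 kg, £145,252.25):
Base rate for 52.76 is £7.34/kg.
52.76 has an FTA preferential rate, but origin Zorania is not Coros; base rate stands.
Duty = 3,575 × £7.34 = £26,240.50.
Line 3 (72.60, Zorania, 3,362 units, £431,344.60):
Base rate for 72.60 is 29.5%.
72.60 has an FTA preferential rate, but origin Zorania is not Coros; base rate stands.
Additional duty on 72.60 from Zorania: +2.2%. Applied ad valorem rate: 29.5% + 2.2% = 31.7%.
Duty = £431,344.60 × 31.7% = £136,736.24.
Total = £0.00 + £26,240.50 + £136,736.24 = £162,976.74.

£162,976.74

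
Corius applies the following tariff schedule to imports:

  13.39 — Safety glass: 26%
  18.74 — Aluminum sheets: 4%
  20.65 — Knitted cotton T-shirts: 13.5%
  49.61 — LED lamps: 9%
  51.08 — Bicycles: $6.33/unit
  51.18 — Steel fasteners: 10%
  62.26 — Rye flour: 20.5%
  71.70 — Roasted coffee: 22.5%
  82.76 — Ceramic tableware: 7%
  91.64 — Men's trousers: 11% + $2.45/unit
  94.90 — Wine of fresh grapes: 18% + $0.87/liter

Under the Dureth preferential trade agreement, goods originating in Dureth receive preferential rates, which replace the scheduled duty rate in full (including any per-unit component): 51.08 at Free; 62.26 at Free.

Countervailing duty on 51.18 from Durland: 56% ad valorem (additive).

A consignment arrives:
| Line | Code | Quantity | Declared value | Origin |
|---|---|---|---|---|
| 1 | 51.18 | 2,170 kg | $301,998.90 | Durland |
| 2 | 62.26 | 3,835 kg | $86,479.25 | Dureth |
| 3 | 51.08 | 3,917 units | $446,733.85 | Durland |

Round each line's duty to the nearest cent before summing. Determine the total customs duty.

Line 1 (51.18, Durland, 2,170 kg, $301,998.90):
Base rate for 51.18 is 10%.
Additional duty on 51.18 from Durland: +56%. Applied ad valorem rate: 10% + 56% = 66%.
Duty = $301,998.90 × 66% = $199,319.27.
Line 2 (62.26, Dureth, 3,835 kg, $86,479.25):
Base rate for 62.26 is 20.5%.
Origin Dureth qualifies under the Corius–Dureth agreement and 62.26 is covered: preferential rate Free applies instead.
Duty = $86,479.25 × 0% = $0.00.
Line 3 (51.08, Durland, 3,917 units, $446,733.85):
Base rate for 51.08 is $6.33/unit.
51.08 has an FTA preferential rate, but origin Durland is not Dureth; base rate stands.
Duty = 3,917 × $6.33 = $24,794.61.
Total = $199,319.27 + $0.00 + $24,794.61 = $224,113.88.

$224,113.88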